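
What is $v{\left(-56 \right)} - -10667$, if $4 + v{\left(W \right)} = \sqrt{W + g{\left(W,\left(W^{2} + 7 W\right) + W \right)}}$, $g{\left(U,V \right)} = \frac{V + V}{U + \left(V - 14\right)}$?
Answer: $10663 + \frac{2 i \sqrt{471614}}{187} \approx 10663.0 + 7.3448 i$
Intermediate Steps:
$g{\left(U,V \right)} = \frac{2 V}{-14 + U + V}$ ($g{\left(U,V \right)} = \frac{2 V}{U + \left(-14 + V\right)} = \frac{2 V}{-14 + U + V}$)
$v{\left(W \right)} = -4 + \sqrt{W + \frac{2 \left(W^{2} + 8 W\right)}{-14 + W^{2} + 9 W}}$ ($v{\left(W \right)} = -4 + \sqrt{W + \frac{2 \left(\left(W^{2} + 7 W\right) + W\right)}{-14 + W + \left(\left(W^{2} + 7 W\right) + W\right)}} = -4 + \sqrt{W + \frac{2 \left(W^{2} + 8 W\right)}{-14 + W + \left(W^{2} + 8 W\right)}} = -4 + \sqrt{W + \frac{2 \left(W^{2} + 8 W\right)}{-14 + W^{2} + 9 W}}$)
$v{\left(-56 \right)} - -10667 = \left(-4 + \sqrt{- \frac{56 \left(2 + \left(-56\right)^{2} + 11 \left(-56\right)\right)}{-14 + \left(-56\right)^{2} + 9 \left(-56\right)}}\right) - -10667 = \left(-4 + \sqrt{- \frac{56 \left(2 + 3136 - 616\right)}{-14 + 3136 - 504}}\right) + 10667 = \left(-4 + \sqrt{\left(-56\right) \frac{1}{2618} \cdot 2522}\right) + 10667 = \left(-4 + \sqrt{- \frac{10088}{187}}\right) + 10667 = \left(-4 + \frac{2 i \sqrt{471614}}{187}\right) + 10667 = 10663 + \frac{2 i \sqrt{471614}}{187}$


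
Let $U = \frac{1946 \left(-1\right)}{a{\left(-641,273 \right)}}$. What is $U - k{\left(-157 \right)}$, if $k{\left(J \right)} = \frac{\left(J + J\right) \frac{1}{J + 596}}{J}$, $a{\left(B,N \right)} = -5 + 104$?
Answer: $- \frac{854492}{43461} \approx -19.661$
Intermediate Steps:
$a{\left(B,N \right)} = 99$
$k{\left(J \right)} = \frac{2}{596 + J}$ ($k{\left(J \right)} = \frac{2 J \frac{1}{596 + J}}{J} = \frac{2}{596 + J}$)
$U = - \frac{1946}{99}$ ($U = \frac{1946 \left(-1\right)}{99} = \left(-1946\right) \frac{1}{99} = - \frac{1946}{99} \approx -19.657$)
$U - k{\left(-157 \right)} = - \frac{1946}{99} - \frac{2}{596 - 157} = - \frac{1946}{99} - \frac{2}{439} = - \frac{854492}{43461}$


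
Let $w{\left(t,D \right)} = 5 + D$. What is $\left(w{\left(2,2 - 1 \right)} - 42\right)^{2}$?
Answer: $1296$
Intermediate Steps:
$\left(w{\left(2,2 - 1 \right)} - 42\right)^{2} = \left(\left(5 + \left(2 - 1\right)\right) - 42\right)^{2} = \left(\left(5 + 1\right) - 42\right)^{2} = \left(6 - 42\right)^{2} = \left(-36\right)^{2} = 1296$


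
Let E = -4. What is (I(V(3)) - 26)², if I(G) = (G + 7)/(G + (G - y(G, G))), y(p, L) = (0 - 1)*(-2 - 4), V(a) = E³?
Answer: 11744329/17956 ≈ 654.06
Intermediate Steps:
V(a) = -64 (V(a) = (-4)³ = -64)
y(p, L) = 6 (y(p, L) = -1*(-6) = 6)
I(G) = (7 + G)/(-6 + 2*G) (I(G) = (G + 7)/(G + (G - 1*6)) = (7 + G)/(G + (G - 6)) = (7 + G)/(G + (-6 + G)) = (7 + G)/(-6 + 2*G))
(I(V(3)) - 26)² = ((7 - 64)/(2*(-3 - 64)) - 26)² = ((½)*(-57)/(-67) - 26)² = ((½)*(-1/67)*(-57) - 26)² = (57/134 - 26)² = (-3427/134)² = 11744329/17956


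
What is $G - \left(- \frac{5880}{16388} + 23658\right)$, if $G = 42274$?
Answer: $\frac{76271222}{4097} \approx 18616.0$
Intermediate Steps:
$G - \left(- \frac{5880}{16388} + 23658\right) = 42274 - \left(- \frac{5880}{16388} + 23658\right) = 42274 - \left(\left(-5880\right) \frac{1}{16388} + 23658\right) = 42274 - \left(- \frac{1470}{4097} + 23658\right) = 42274 - \frac{96925356}{4097} = \frac{76271222}{4097}$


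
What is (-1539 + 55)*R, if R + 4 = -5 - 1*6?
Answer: 22260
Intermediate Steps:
R = -15 (R = -4 + (-5 - 1*6) = -4 + (-5 - 6) = -4 - 11 = -15)
(-1539 + 55)*R = (-1539 + 55)*(-15) = -1484*(-15) = 22260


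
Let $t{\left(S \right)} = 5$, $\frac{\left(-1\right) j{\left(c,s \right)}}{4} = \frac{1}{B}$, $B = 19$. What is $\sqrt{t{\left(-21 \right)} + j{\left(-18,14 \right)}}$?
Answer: $\frac{\sqrt{1729}}{19} \approx 2.1885$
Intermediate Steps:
$j{\left(c,s \right)} = - \frac{4}{19}$
$\sqrt{t{\left(-21 \right)} + j{\left(-18,14 \right)}} = \sqrt{5 - \frac{4}{19}} = \sqrt{\frac{91}{19}} = \frac{\sqrt{1729}}{19}$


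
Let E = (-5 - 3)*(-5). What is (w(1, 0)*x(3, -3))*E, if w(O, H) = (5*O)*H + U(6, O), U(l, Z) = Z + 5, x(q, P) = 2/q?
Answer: 160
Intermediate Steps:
U(l, Z) = 5 + Z
w(O, H) = 5 + O + 5*H*O (w(O, H) = (5*O)*H + (5 + O) = 5*H*O + (5 + O) = 5 + O + 5*H*O)
E = 40 (E = -8*(-5) = 40)
(w(1, 0)*x(3, -3))*E = ((5 + 1 + 5*0*1)*(2/3))*40 = ((5 + 1 + 0)*(2*(⅓)))*40 = (6*(⅔))*40 = 4*40 = 160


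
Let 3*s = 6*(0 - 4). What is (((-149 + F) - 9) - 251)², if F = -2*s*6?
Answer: 97969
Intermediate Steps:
s = -8 (s = (6*(0 - 4))/3 = (6*(-4))/3 = (⅓)*(-24) = -8)
F = 96 (F = -2*(-8)*6 = 16*6 = 96)
(((-149 + F) - 9) - 251)² = (((-149 + 96) - 9) - 251)² = ((-53 - 9) - 251)² = (-62 - 251)² = (-313)² = 97969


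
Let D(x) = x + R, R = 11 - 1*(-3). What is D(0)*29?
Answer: 406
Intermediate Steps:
R = 14 (R = 11 + 3 = 14)
D(x) = 14 + x (D(x) = x + 14 = 14 + x)
D(0)*29 = (14 + 0)*29 = 14*29 = 406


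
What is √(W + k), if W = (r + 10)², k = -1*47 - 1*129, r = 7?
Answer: √113 ≈ 10.630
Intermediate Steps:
k = -176 (k = -47 - 129 = -176)
W = 289 (W = (7 + 10)² = 17² = 289)
√(W + k) = √(289 - 176) = √113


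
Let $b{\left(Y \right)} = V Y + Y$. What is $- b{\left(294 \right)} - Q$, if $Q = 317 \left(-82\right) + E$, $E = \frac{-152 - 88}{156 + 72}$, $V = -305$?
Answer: $\frac{2192050}{19} \approx 1.1537 \cdot 10^{5}$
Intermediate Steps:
$E = - \frac{20}{19}$ ($E = - \frac{240}{228} = \left(-240\right) \frac{1}{228} = - \frac{20}{19} \approx -1.0526$)
$Q = - \frac{493906}{19}$ ($Q = 317 \left(-82\right) - \frac{20}{19} = -25994 - \frac{20}{19} = - \frac{493906}{19} \approx -25995.0$)
$b{\left(Y \right)} = - 304 Y$ ($b{\left(Y \right)} = - 305 Y + Y = - 304 Y$)
$- b{\left(294 \right)} - Q = - \left(-304\right) 294 - - \frac{493906}{19} = \left(-1\right) \left(-89376\right) + \frac{493906}{19} = 89376 + \frac{493906}{19} = \frac{2192050}{19}$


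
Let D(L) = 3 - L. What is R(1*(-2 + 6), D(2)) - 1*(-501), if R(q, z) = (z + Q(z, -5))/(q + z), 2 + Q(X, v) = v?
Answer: 2499/5 ≈ 499.80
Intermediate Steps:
Q(X, v) = -2 + v
R(q, z) = (-7 + z)/(q + z) (R(q, z) = (z + (-2 - 5))/(q + z) = (z - 7)/(q + z) = (-7 + z)/(q + z))
R(1*(-2 + 6), D(2)) - 1*(-501) = (-7 + (3 - 1*2))/(1*(-2 + 6) + (3 - 1*2)) - 1*(-501) = (-7 + (3 - 2))/(1*4 + (3 - 2)) + 501 = (-7 + 1)/(4 + 1) + 501 = -6/5 + 501 = 2499/5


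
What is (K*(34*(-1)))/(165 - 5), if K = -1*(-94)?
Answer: -799/40 ≈ -19.975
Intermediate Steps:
K = 94
(K*(34*(-1)))/(165 - 5) = (94*(34*(-1)))/(165 - 5) = (94*(-34))/160 = -3196*1/160 = -799/40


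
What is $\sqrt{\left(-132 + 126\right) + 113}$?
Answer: $\sqrt{107} \approx 10.344$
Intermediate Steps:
$\sqrt{\left(-132 + 126\right) + 113} = \sqrt{-6 + 113} = \sqrt{107}$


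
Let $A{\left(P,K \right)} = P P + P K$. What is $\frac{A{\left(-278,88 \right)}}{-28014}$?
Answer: $- \frac{26410}{14007} \approx -1.8855$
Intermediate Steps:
$A{\left(P,K \right)} = P^{2} + K P$
$\frac{A{\left(-278,88 \right)}}{-28014} = \frac{\left(-278\right) \left(88 - 278\right)}{-28014} = \left(-278\right) \left(-190\right) \left(- \frac{1}{28014}\right) = 52820 \left(- \frac{1}{28014}\right) = - \frac{26410}{14007}$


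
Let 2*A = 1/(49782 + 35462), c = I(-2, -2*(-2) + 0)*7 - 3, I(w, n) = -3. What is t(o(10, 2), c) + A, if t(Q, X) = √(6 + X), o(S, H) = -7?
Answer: 1/170488 + 3*I*√2 ≈ 5.8655e-6 + 4.2426*I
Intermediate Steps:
c = -24 (c = -3*7 - 3 = -21 - 3 = -24)
A = 1/170488 (A = 1/(2*(49782 + 35462)) = (½)/85244 = (½)*(1/85244) = 1/170488 ≈ 5.8655e-6)
t(o(10, 2), c) + A = √(6 - 24) + 1/170488 = √(-18) + 1/170488 = 3*I*√2 + 1/170488 = 1/170488 + 3*I*√2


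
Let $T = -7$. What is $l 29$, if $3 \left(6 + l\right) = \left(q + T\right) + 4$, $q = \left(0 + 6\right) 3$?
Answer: $-29$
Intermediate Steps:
$q = 18$ ($q = 6 \cdot 3 = 18$)
$l = -1$ ($l = -6 + \frac{\left(18 - 7\right) + 4}{3} = -6 + \frac{11 + 4}{3} = -6 + \frac{1}{3} \cdot 15 = -6 + 5 = -1$)
$l 29 = \left(-1\right) 29 = -29$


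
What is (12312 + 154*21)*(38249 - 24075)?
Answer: 220349004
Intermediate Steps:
(12312 + 154*21)*(38249 - 24075) = (12312 + 3234)*14174 = 15546*14174 = 220349004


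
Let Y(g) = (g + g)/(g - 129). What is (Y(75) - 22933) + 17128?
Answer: -52270/9 ≈ -5807.8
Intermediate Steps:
Y(g) = 2*g/(-129 + g) (Y(g) = (2*g)/(-129 + g) = 2*g/(-129 + g))
(Y(75) - 22933) + 17128 = (2*75/(-129 + 75) - 22933) + 17128 = (2*75/(-54) - 22933) + 17128 = (2*75*(-1/54) - 22933) + 17128 = (-25/9 - 22933) + 17128 = -206422/9 + 17128 = -52270/9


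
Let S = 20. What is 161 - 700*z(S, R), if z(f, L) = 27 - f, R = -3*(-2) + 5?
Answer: -4739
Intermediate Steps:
R = 11 (R = 6 + 5 = 11)
161 - 700*z(S, R) = 161 - 700*(27 - 1*20) = 161 - 700*(27 - 20) = 161 - 700*7 = 161 - 4900 = -4739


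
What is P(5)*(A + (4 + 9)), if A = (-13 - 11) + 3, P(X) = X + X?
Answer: -80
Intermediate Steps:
P(X) = 2*X
A = -21 (A = -24 + 3 = -21)
P(5)*(A + (4 + 9)) = (2*5)*(-21 + (4 + 9)) = 10*(-21 + 13) = 10*(-8) = -80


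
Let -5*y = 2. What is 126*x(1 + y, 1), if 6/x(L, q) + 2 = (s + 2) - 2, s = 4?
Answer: 378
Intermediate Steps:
y = -⅖ (y = -⅕*2 = -⅖ ≈ -0.40000)
x(L, q) = 3 (x(L, q) = 6/(-2 + ((4 + 2) - 2)) = 6/(-2 + (6 - 2)) = 6/(-2 + 4) = 6/2 = 6*(½) = 3)
126*x(1 + y, 1) = 126*3 = 378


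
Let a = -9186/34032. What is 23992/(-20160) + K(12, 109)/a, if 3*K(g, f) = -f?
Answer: 514736851/3858120 ≈ 133.42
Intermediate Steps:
a = -1531/5672 (a = -9186*1/34032 = -1531/5672 ≈ -0.26992)
K(g, f) = -f/3 (K(g, f) = (-f)/3 = -f/3)
23992/(-20160) + K(12, 109)/a = 23992/(-20160) + (-⅓*109)/(-1531/5672) = 23992*(-1/20160) - 109/3*(-5672/1531) = -2999/2520 + 618248/4593 = 514736851/3858120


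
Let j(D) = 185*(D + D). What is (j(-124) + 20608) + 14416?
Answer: -10856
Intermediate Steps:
j(D) = 370*D (j(D) = 185*(2*D) = 370*D)
(j(-124) + 20608) + 14416 = (370*(-124) + 20608) + 14416 = (-45880 + 20608) + 14416 = -25272 + 14416 = -10856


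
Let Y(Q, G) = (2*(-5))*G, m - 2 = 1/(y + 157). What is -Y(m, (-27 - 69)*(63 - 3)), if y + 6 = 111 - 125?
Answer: -57600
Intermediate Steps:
y = -20 (y = -6 + (111 - 125) = -6 - 14 = -20)
m = 275/137 (m = 2 + 1/(-20 + 157) = 2 + 1/137 = 275/137 ≈ 2.0073)
Y(Q, G) = -10*G
-Y(m, (-27 - 69)*(63 - 3)) = -(-10)*(-27 - 69)*(63 - 3) = -(-10)*(-96*60) = -(-10)*(-5760) = -1*57600 = -57600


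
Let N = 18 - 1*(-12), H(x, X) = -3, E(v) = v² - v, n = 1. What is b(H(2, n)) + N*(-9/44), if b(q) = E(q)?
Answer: 129/22 ≈ 5.8636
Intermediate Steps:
b(q) = q*(-1 + q)
N = 30 (N = 18 + 12 = 30)
b(H(2, n)) + N*(-9/44) = -3*(-1 - 3) + 30*(-9/44) = -3*(-4) + 30*(-9*1/44) = 12 + 30*(-9/44) = 12 - 135/22 = 129/22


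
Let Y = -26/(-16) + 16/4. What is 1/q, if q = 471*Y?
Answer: 8/21195 ≈ 0.00037745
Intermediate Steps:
Y = 45/8 (Y = -26*(-1/16) + 16*(¼) = 13/8 + 4 = 45/8 ≈ 5.6250)
q = 21195/8 (q = 471*(45/8) = 21195/8 ≈ 2649.4)
1/q = 1/(21195/8) = 8/21195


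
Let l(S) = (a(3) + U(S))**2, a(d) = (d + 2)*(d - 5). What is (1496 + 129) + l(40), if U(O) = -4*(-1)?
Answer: 1661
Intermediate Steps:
U(O) = 4
a(d) = (-5 + d)*(2 + d) (a(d) = (2 + d)*(-5 + d) = (-5 + d)*(2 + d))
l(S) = 36 (l(S) = ((-10 + 3**2 - 3*3) + 4)**2 = ((-10 + 9 - 9) + 4)**2 = (-10 + 4)**2 = (-6)**2 = 36)
(1496 + 129) + l(40) = (1496 + 129) + 36 = 1625 + 36 = 1661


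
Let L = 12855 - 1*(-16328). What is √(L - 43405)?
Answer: I*√14222 ≈ 119.26*I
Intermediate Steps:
L = 29183 (L = 12855 + 16328 = 29183)
√(L - 43405) = √(29183 - 43405) = √(-14222) = I*√14222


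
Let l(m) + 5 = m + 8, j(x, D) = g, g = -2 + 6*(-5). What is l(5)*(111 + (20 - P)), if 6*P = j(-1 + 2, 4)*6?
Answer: 1304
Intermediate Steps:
g = -32 (g = -2 - 30 = -32)
j(x, D) = -32
P = -32 (P = (-32*6)/6 = (⅙)*(-192) = -32)
l(m) = 3 + m (l(m) = -5 + (m + 8) = -5 + (8 + m) = 3 + m)
l(5)*(111 + (20 - P)) = (3 + 5)*(111 + (20 - 1*(-32))) = 8*(111 + (20 + 32)) = 8*(111 + 52) = 8*163 = 1304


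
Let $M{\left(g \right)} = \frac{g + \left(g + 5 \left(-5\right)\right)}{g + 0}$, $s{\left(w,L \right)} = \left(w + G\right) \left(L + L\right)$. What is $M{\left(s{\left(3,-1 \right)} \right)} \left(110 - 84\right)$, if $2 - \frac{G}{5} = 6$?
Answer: $\frac{559}{17} \approx 32.882$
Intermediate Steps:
$G = -20$ ($G = 10 - 30 = -20$)
$s{\left(w,L \right)} = 2 L \left(-20 + w\right)$ ($s{\left(w,L \right)} = \left(w - 20\right) \left(L + L\right) = \left(-20 + w\right) 2 L = 2 L \left(-20 + w\right)$)
$M{\left(g \right)} = \frac{-25 + 2 g}{g}$ ($M{\left(g \right)} = \frac{g + \left(g - 25\right)}{g} = \frac{g + \left(-25 + g\right)}{g} = \frac{-25 + 2 g}{g}$)
$M{\left(s{\left(3,-1 \right)} \right)} \left(110 - 84\right) = \left(2 - \frac{25}{2 \left(-1\right) \left(-20 + 3\right)}\right) \left(110 - 84\right) = \left(2 - \frac{25}{2 \left(-1\right) \left(-17\right)}\right) \left(110 - 84\right) = \left(2 - \frac{25}{34}\right) 26 = \frac{43}{34} \cdot 26 = \frac{559}{17}$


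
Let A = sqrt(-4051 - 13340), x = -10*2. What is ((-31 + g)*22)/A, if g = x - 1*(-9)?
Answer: 28*I*sqrt(17391)/527 ≈ 7.0066*I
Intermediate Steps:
x = -20
g = -11 (g = -20 - 1*(-9) = -20 + 9 = -11)
A = I*sqrt(17391) (A = sqrt(-17391) = I*sqrt(17391) ≈ 131.88*I)
((-31 + g)*22)/A = ((-31 - 11)*22)/((I*sqrt(17391))) = (-42*22)*(-I*sqrt(17391)/17391) = -(-28)*I*sqrt(17391)/527 = 28*I*sqrt(17391)/527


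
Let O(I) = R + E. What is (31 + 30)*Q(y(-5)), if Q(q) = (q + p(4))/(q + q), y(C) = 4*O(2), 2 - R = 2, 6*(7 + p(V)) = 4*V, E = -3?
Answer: 2989/72 ≈ 41.514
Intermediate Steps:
p(V) = -7 + 2*V/3 (p(V) = -7 + (4*V)/6 = -7 + 2*V/3)
R = 0 (R = 2 - 1*2 = 2 - 2 = 0)
O(I) = -3 (O(I) = 0 - 3 = -3)
y(C) = -12 (y(C) = 4*(-3) = -12)
Q(q) = (-13/3 + q)/(2*q) (Q(q) = (q + (-7 + (⅔)*4))/(q + q) = (q + (-7 + 8/3))/((2*q)) = (q - 13/3)*(1/(2*q)) = (-13/3 + q)*(1/(2*q)) = (-13/3 + q)/(2*q))
(31 + 30)*Q(y(-5)) = (31 + 30)*((⅙)*(-13 + 3*(-12))/(-12)) = 61*((⅙)*(-1/12)*(-13 - 36)) = 61*((⅙)*(-1/12)*(-49)) = 61*(49/72) = 2989/72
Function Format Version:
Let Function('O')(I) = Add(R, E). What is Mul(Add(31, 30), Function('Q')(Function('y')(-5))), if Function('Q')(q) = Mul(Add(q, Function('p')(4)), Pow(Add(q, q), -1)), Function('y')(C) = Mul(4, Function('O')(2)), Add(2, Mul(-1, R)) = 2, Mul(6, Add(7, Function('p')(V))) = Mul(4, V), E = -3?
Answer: Rational(2989, 72) ≈ 41.514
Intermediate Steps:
Function('p')(V) = Add(-7, Mul(Rational(2, 3), V)) (Function('p')(V) = Add(-7, Mul(Rational(1, 6), Mul(4, V))) = Add(-7, Mul(Rational(2, 3), V)))
R = 0 (R = Add(2, Mul(-1, 2)) = Add(2, -2) = 0)
Function('O')(I) = -3 (Function('O')(I) = Add(0, -3) = -3)
Function('y')(C) = -12 (Function('y')(C) = Mul(4, -3) = -12)
Function('Q')(q) = Mul(Rational(1, 2), Pow(q, -1), Add(Rational(-13, 3), q)) (Function('Q')(q) = Mul(Add(q, Add(-7, Mul(Rational(2, 3), 4))), Pow(Add(q, q), -1)) = Mul(Add(q, Add(-7, Rational(8, 3))), Pow(Mul(2, q), -1)) = Mul(Add(q, Rational(-13, 3)), Mul(Rational(1, 2), Pow(q, -1))) = Mul(Add(Rational(-13, 3), q), Mul(Rational(1, 2), Pow(q, -1))) = Mul(Rational(1, 2), Pow(q, -1), Add(Rational(-13, 3), q)))
Mul(Add(31, 30), Function('Q')(Function('y')(-5))) = Mul(Add(31, 30), Mul(Rational(1, 6), Pow(-12, -1), Add(-13, Mul(3, -12)))) = Mul(61, Mul(Rational(1, 6), Rational(-1, 12), Add(-13, -36))) = Mul(61, Mul(Rational(1, 6), Rational(-1, 12), -49)) = Mul(61, Rational(49, 72)) = Rational(2989, 72)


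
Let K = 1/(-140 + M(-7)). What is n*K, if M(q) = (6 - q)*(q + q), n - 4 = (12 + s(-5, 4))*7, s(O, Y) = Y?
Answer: -58/161 ≈ -0.36025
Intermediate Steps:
n = 116 (n = 4 + (12 + 4)*7 = 4 + 16*7 = 4 + 112 = 116)
M(q) = 2*q*(6 - q) (M(q) = (6 - q)*(2*q) = 2*q*(6 - q))
K = -1/322 (K = 1/(-140 + 2*(-7)*(6 - 1*(-7))) = 1/(-140 + 2*(-7)*(6 + 7)) = 1/(-140 + 2*(-7)*13) = 1/(-140 - 182) = 1/(-322) = -1/322 ≈ -0.0031056)
n*K = 116*(-1/322) = -58/161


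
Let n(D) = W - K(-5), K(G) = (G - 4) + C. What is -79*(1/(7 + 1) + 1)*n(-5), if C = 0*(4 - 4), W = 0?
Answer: -6399/8 ≈ -799.88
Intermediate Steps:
C = 0 (C = 0*0 = 0)
K(G) = -4 + G (K(G) = (G - 4) + 0 = (-4 + G) + 0 = -4 + G)
n(D) = 9 (n(D) = 0 - (-4 - 5) = 0 - 1*(-9) = 0 + 9 = 9)
-79*(1/(7 + 1) + 1)*n(-5) = -79*(1/(7 + 1) + 1)*9 = -79*(1/8 + 1)*9 = -79*(⅛ + 1)*9 = -711*9/8 = -79*81/8 = -6399/8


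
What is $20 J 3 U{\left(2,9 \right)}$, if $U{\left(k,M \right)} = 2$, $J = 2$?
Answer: $240$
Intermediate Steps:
$20 J 3 U{\left(2,9 \right)} = 20 \cdot 2 \cdot 3 \cdot 2 = 40 \cdot 3 \cdot 2 = 120 \cdot 2 = 240$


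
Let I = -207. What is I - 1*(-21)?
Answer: -186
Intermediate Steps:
I - 1*(-21) = -207 - 1*(-21) = -207 + 21 = -186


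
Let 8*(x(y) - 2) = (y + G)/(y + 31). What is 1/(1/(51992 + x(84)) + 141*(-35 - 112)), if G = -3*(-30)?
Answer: -23917327/495734436269 ≈ -4.8246e-5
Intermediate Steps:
G = 90
x(y) = 2 + (90 + y)/(8*(31 + y)) (x(y) = 2 + ((y + 90)/(y + 31))/8 = 2 + ((90 + y)/(31 + y))/8 = 2 + (90 + y)/(8*(31 + y)))
1/(1/(51992 + x(84)) + 141*(-35 - 112)) = 1/(1/(51992 + (586 + 17*84)/(8*(31 + 84))) + 141*(-35 - 112)) = 1/(1/(51992 + (⅛)*(586 + 1428)/115) + 141*(-147)) = 1/(1/(51992 + (⅛)*(1/115)*2014) - 20727) = 1/(1/(51992 + 1007/460) - 20727) = 1/(1/(23917327/460) - 20727) = 1/(460/23917327 - 20727) = 1/(-495734436269/23917327) = -23917327/495734436269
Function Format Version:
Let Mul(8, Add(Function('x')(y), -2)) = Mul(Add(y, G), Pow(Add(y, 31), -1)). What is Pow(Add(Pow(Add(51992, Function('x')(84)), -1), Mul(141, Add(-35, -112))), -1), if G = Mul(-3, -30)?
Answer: Rational(-23917327, 495734436269) ≈ -4.8246e-5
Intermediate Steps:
G = 90
Function('x')(y) = Add(2, Mul(Rational(1, 8), Pow(Add(31, y), -1), Add(90, y))) (Function('x')(y) = Add(2, Mul(Rational(1, 8), Mul(Add(y, 90), Pow(Add(y, 31), -1)))) = Add(2, Mul(Rational(1, 8), Mul(Add(90, y), Pow(Add(31, y), -1)))) = Add(2, Mul(Rational(1, 8), Mul(Pow(Add(31, y), -1), Add(90, y)))) = Add(2, Mul(Rational(1, 8), Pow(Add(31, y), -1), Add(90, y))))
Pow(Add(Pow(Add(51992, Function('x')(84)), -1), Mul(141, Add(-35, -112))), -1) = Pow(Add(Pow(Add(51992, Mul(Rational(1, 8), Pow(Add(31, 84), -1), Add(586, Mul(17, 84)))), -1), Mul(141, Add(-35, -112))), -1) = Pow(Add(Pow(Add(51992, Mul(Rational(1, 8), Pow(115, -1), Add(586, 1428))), -1), Mul(141, -147)), -1) = Pow(Add(Pow(Add(51992, Mul(Rational(1, 8), Rational(1, 115), 2014)), -1), -20727), -1) = Pow(Add(Pow(Add(51992, Rational(1007, 460)), -1), -20727), -1) = Pow(Add(Pow(Rational(23917327, 460), -1), -20727), -1) = Pow(Add(Rational(460, 23917327), -20727), -1) = Pow(Rational(-495734436269, 23917327), -1) = Rational(-23917327, 495734436269)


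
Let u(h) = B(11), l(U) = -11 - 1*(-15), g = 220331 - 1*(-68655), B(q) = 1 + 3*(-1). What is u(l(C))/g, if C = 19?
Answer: -1/144493 ≈ -6.9208e-6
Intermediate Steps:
B(q) = -2 (B(q) = 1 - 3 = -2)
g = 288986 (g = 220331 + 68655 = 288986)
l(U) = 4 (l(U) = -11 + 15 = 4)
u(h) = -2
u(l(C))/g = -2/288986 = -2*1/288986 = -1/144493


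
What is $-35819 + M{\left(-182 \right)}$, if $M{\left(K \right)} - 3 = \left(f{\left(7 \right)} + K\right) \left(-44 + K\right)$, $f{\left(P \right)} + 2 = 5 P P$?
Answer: $-49602$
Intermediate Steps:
$f{\left(P \right)} = -2 + 5 P^{2}$ ($f{\left(P \right)} = -2 + 5 P P = -2 + 5 P^{2}$)
$M{\left(K \right)} = 3 + \left(-44 + K\right) \left(243 + K\right)$ ($M{\left(K \right)} = 3 + \left(\left(-2 + 5 \cdot 7^{2}\right) + K\right) \left(-44 + K\right) = 3 + \left(\left(-2 + 5 \cdot 49\right) + K\right) \left(-44 + K\right) = 3 + \left(\left(-2 + 245\right) + K\right) \left(-44 + K\right) = 3 + \left(243 + K\right) \left(-44 + K\right) = 3 + \left(-44 + K\right) \left(243 + K\right)$)
$-35819 + M{\left(-182 \right)} = -35819 + \left(-10689 + \left(-182\right)^{2} + 199 \left(-182\right)\right) = -35819 - 13783 = -49602$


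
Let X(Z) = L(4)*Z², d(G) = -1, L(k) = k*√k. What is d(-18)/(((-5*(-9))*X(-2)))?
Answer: -1/1440 ≈ -0.00069444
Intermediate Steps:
L(k) = k^(3/2)
X(Z) = 8*Z² (X(Z) = 4^(3/2)*Z² = 8*Z²)
d(-18)/(((-5*(-9))*X(-2))) = -1/((-5*(-9))*(8*(-2)²)) = -1/(45*(8*4)) = -1/(45*32) = -1/1440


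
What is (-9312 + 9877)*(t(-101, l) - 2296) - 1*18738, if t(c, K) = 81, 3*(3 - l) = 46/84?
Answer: -1270213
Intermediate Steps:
l = 355/126 (l = 3 - 46/(3*84) = 3 - ⅓*23/42 = 3 - 23/126 = 355/126 ≈ 2.8175)
(-9312 + 9877)*(t(-101, l) - 2296) - 1*18738 = (-9312 + 9877)*(81 - 2296) - 1*18738 = 565*(-2215) - 18738 = -1251475 - 18738 = -1270213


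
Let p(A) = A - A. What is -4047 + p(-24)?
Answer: -4047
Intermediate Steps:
p(A) = 0
-4047 + p(-24) = -4047 + 0 = -4047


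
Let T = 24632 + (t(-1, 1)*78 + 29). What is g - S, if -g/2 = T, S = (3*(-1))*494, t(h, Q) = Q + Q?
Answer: -48152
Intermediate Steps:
t(h, Q) = 2*Q
T = 24817 (T = 24632 + ((2*1)*78 + 29) = 24632 + (2*78 + 29) = 24632 + (156 + 29) = 24632 + 185 = 24817)
S = -1482 (S = -3*494 = -1482)
g = -49634 (g = -2*24817 = -49634)
g - S = -49634 - 1*(-1482) = -49634 + 1482 = -48152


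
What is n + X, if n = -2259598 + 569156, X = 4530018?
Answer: 2839576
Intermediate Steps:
n = -1690442
n + X = -1690442 + 4530018 = 2839576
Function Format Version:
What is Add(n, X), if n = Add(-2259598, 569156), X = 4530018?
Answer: 2839576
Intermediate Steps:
n = -1690442
Add(n, X) = Add(-1690442, 4530018) = 2839576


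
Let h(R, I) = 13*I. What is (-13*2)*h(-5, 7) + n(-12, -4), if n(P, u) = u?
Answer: -2370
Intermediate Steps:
(-13*2)*h(-5, 7) + n(-12, -4) = (-13*2)*(13*7) - 4 = -26*91 - 4 = -2366 - 4 = -2370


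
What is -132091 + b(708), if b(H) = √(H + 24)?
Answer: -132091 + 2*√183 ≈ -1.3206e+5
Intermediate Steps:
b(H) = √(24 + H)
-132091 + b(708) = -132091 + √(24 + 708) = -132091 + √732 = -132091 + 2*√183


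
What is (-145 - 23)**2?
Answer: 28224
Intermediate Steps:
(-145 - 23)**2 = (-168)**2 = 28224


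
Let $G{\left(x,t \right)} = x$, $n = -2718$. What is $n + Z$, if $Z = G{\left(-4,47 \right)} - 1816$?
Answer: $-4538$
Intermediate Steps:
$Z = -1820$ ($Z = -4 - 1816 = -1820$)
$n + Z = -2718 - 1820 = -4538$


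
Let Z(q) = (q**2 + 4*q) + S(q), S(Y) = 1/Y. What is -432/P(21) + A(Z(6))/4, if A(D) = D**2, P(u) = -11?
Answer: 1495739/1584 ≈ 944.28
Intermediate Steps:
S(Y) = 1/Y
Z(q) = 1/q + q**2 + 4*q (Z(q) = (q**2 + 4*q) + 1/q = 1/q + q**2 + 4*q)
-432/P(21) + A(Z(6))/4 = -432/(-11) + ((1 + 6**2*(4 + 6))/6)**2/4 = -432*(-1/11) + ((1 + 36*10)/6)**2*(1/4) = 432/11 + ((1 + 360)/6)**2*(1/4) = 432/11 + ((1/6)*361)**2*(1/4) = 432/11 + (361/6)**2*(1/4) = 432/11 + (130321/36)*(1/4) = 432/11 + 130321/144 = 1495739/1584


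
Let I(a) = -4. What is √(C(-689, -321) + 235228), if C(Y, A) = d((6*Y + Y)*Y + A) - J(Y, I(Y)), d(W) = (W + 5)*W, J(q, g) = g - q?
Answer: √11040524919249 ≈ 3.3227e+6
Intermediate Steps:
d(W) = W*(5 + W) (d(W) = (5 + W)*W = W*(5 + W))
C(Y, A) = 4 + Y + (A + 7*Y²)*(5 + A + 7*Y²) (C(Y, A) = ((6*Y + Y)*Y + A)*(5 + ((6*Y + Y)*Y + A)) - (-4 - Y) = ((7*Y)*Y + A)*(5 + ((7*Y)*Y + A)) + (4 + Y) = (7*Y² + A)*(5 + (7*Y² + A)) + (4 + Y) = (A + 7*Y²)*(5 + (A + 7*Y²)) + (4 + Y) = (A + 7*Y²)*(5 + A + 7*Y²) + (4 + Y) = 4 + Y + (A + 7*Y²)*(5 + A + 7*Y²))
√(C(-689, -321) + 235228) = √((4 - 689 + (-321 + 7*(-689)²)*(5 - 321 + 7*(-689)²)) + 235228) = √((4 - 689 + (-321 + 7*474721)*(5 - 321 + 7*474721)) + 235228) = √((4 - 689 + (-321 + 3323047)*(5 - 321 + 3323047)) + 235228) = √((4 - 689 + 3322726*3322731) + 235228) = √((4 - 689 + 11040524684706) + 235228) = √(11040524684021 + 235228) = √11040524919249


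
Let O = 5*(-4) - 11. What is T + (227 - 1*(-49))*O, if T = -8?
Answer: -8564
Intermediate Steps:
O = -31 (O = -20 - 11 = -31)
T + (227 - 1*(-49))*O = -8 + (227 - 1*(-49))*(-31) = -8 + (227 + 49)*(-31) = -8 + 276*(-31) = -8 - 8556 = -8564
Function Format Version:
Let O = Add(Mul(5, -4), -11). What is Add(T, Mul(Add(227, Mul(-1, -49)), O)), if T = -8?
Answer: -8564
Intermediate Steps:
O = -31 (O = Add(-20, -11) = -31)
Add(T, Mul(Add(227, Mul(-1, -49)), O)) = Add(-8, Mul(Add(227, Mul(-1, -49)), -31)) = Add(-8, Mul(Add(227, 49), -31)) = Add(-8, Mul(276, -31)) = Add(-8, -8556) = -8564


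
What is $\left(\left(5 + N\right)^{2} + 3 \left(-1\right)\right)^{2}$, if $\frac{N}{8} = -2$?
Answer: $13924$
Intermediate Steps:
$N = -16$ ($N = 8 \left(-2\right) = -16$)
$\left(\left(5 + N\right)^{2} + 3 \left(-1\right)\right)^{2} = \left(\left(5 - 16\right)^{2} + 3 \left(-1\right)\right)^{2} = \left(\left(-11\right)^{2} - 3\right)^{2} = \left(121 - 3\right)^{2} = 118^{2} = 13924$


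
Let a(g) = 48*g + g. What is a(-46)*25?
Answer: -56350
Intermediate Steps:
a(g) = 49*g
a(-46)*25 = (49*(-46))*25 = -2254*25 = -56350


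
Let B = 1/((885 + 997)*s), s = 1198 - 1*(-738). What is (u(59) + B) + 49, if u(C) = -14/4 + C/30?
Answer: 2594209039/54653280 ≈ 47.467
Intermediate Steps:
u(C) = -7/2 + C/30 (u(C) = -14*¼ + C*(1/30) = -7/2 + C/30)
s = 1936 (s = 1198 + 738 = 1936)
B = 1/3643552 (B = 1/((885 + 997)*1936) = (1/1936)/1882 = (1/1882)*(1/1936) = 1/3643552 ≈ 2.7446e-7)
(u(59) + B) + 49 = ((-7/2 + (1/30)*59) + 1/3643552) + 49 = ((-7/2 + 59/30) + 1/3643552) + 49 = (-23/15 + 1/3643552) + 49 = -83801681/54653280 + 49 = 2594209039/54653280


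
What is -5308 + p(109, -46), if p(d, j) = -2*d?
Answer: -5526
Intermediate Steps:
-5308 + p(109, -46) = -5308 - 2*109 = -5308 - 218 = -5526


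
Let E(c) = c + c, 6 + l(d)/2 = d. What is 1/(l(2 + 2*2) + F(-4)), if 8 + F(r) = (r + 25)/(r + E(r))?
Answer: -4/39 ≈ -0.10256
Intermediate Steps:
l(d) = -12 + 2*d
E(c) = 2*c
F(r) = -8 + (25 + r)/(3*r) (F(r) = -8 + (r + 25)/(r + 2*r) = -8 + (25 + r)/((3*r)) = -8 + (25 + r)*(1/(3*r)) = -8 + (25 + r)/(3*r))
1/(l(2 + 2*2) + F(-4)) = 1/((-12 + 2*(2 + 2*2)) + (1/3)*(25 - 23*(-4))/(-4)) = 1/((-12 + 2*(2 + 4)) + (1/3)*(-1/4)*(25 + 92)) = 1/((-12 + 2*6) + (1/3)*(-1/4)*117) = 1/((-12 + 12) - 39/4) = 1/(0 - 39/4) = 1/(-39/4) = -4/39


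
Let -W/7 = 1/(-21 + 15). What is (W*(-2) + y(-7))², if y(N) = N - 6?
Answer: 2116/9 ≈ 235.11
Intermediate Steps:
y(N) = -6 + N
W = 7/6 (W = -7/(-21 + 15) = -7/(-6) = -7*(-⅙) = 7/6 ≈ 1.1667)
(W*(-2) + y(-7))² = ((7/6)*(-2) + (-6 - 7))² = (-7/3 - 13)² = (-46/3)² = 2116/9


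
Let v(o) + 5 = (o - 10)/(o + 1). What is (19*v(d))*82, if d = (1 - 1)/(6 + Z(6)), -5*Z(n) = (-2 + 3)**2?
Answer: -23370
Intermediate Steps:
Z(n) = -1/5 (Z(n) = -(-2 + 3)**2/5 = -1/5*1**2 = -1/5*1 = -1/5)
d = 0 (d = (1 - 1)/(6 - 1/5) = 0/(29/5) = 0*(5/29) = 0)
v(o) = -5 + (-10 + o)/(1 + o) (v(o) = -5 + (o - 10)/(o + 1) = -5 + (-10 + o)/(1 + o))
(19*v(d))*82 = (19*((-15 - 4*0)/(1 + 0)))*82 = (19*((-15 + 0)/1))*82 = (19*(1*(-15)))*82 = (19*(-15))*82 = -285*82 = -23370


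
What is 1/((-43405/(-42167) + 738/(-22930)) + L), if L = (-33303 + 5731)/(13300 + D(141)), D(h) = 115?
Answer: -1297082009365/1372490048066 ≈ -0.94506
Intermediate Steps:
L = -27572/13415 (L = (-33303 + 5731)/(13300 + 115) = -27572/13415 ≈ -2.0553)
1/((-43405/(-42167) + 738/(-22930)) + L) = 1/((-43405/(-42167) + 738/(-22930)) - 27572/13415) = 1/((-43405*(-1/42167) + 738*(-1/22930)) - 27572/13415) = 1/((43405/42167 - 369/11465) - 27572/13415) = 1/(482078702/483444655 - 27572/13415) = 1/(-1372490048066/1297082009365) = -1297082009365/1372490048066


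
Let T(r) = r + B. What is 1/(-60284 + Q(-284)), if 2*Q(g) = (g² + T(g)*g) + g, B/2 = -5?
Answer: 1/21650 ≈ 4.6189e-5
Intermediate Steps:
B = -10 (B = 2*(-5) = -10)
T(r) = -10 + r (T(r) = r - 10 = -10 + r)
Q(g) = g/2 + g²/2 + g*(-10 + g)/2 (Q(g) = ((g² + (-10 + g)*g) + g)/2 = ((g² + g*(-10 + g)) + g)/2 = (g + g² + g*(-10 + g))/2 = g/2 + g²/2 + g*(-10 + g)/2)
1/(-60284 + Q(-284)) = 1/(-60284 + (½)*(-284)*(-9 + 2*(-284))) = 1/(-60284 + (½)*(-284)*(-9 - 568)) = 1/(-60284 + (½)*(-284)*(-577)) = 1/(-60284 + 81934) = 1/21650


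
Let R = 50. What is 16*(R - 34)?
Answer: 256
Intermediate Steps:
16*(R - 34) = 16*(50 - 34) = 16*16 = 256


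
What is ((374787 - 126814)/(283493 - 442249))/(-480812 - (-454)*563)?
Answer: 247973/35753438760 ≈ 6.9356e-6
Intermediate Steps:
((374787 - 126814)/(283493 - 442249))/(-480812 - (-454)*563) = (247973/(-158756))/(-480812 - 1*(-255602)) = (247973*(-1/158756))/(-480812 + 255602) = -247973/158756/(-225210) = -247973/158756*(-1/225210) = 247973/35753438760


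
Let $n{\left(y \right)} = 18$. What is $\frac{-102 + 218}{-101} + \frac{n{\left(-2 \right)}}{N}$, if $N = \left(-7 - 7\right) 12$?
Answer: $- \frac{3551}{2828} \approx -1.2557$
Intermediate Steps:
$N = -168$ ($N = \left(-14\right) 12 = -168$)
$\frac{-102 + 218}{-101} + \frac{n{\left(-2 \right)}}{N} = \frac{-102 + 218}{-101} + \frac{18}{-168} = 116 \left(- \frac{1}{101}\right) + 18 \left(- \frac{1}{168}\right) = - \frac{116}{101} - \frac{3}{28} = - \frac{3551}{2828}$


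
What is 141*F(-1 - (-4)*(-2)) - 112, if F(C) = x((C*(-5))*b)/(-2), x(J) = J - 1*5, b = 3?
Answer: -9277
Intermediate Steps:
x(J) = -5 + J (x(J) = J - 5 = -5 + J)
F(C) = 5/2 + 15*C/2 (F(C) = (-5 + (C*(-5))*3)/(-2) = (-5 - 5*C*3)*(-½) = (-5 - 15*C)*(-½) = 5/2 + 15*C/2)
141*F(-1 - (-4)*(-2)) - 112 = 141*(5/2 + 15*(-1 - (-4)*(-2))/2) - 112 = 141*(5/2 + 15*(-1 - 1*8)/2) - 112 = 141*(5/2 + 15*(-1 - 8)/2) - 112 = 141*(5/2 + (15/2)*(-9)) - 112 = 141*(5/2 - 135/2) - 112 = 141*(-65) - 112 = -9165 - 112 = -9277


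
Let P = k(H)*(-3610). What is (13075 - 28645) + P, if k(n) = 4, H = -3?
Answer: -30010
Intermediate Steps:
P = -14440 (P = 4*(-3610) = -14440)
(13075 - 28645) + P = (13075 - 28645) - 14440 = -15570 - 14440 = -30010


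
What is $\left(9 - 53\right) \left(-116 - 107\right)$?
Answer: $9812$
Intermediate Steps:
$\left(9 - 53\right) \left(-116 - 107\right) = \left(-44\right) \left(-223\right) = 9812$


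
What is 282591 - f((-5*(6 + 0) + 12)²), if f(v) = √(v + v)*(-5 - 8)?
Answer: 282591 + 234*√2 ≈ 2.8292e+5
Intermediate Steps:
f(v) = -13*√2*√v (f(v) = √(2*v)*(-13) = (√2*√v)*(-13) = -13*√2*√v)
282591 - f((-5*(6 + 0) + 12)²) = 282591 - (-13)*√2*√((-5*(6 + 0) + 12)²) = 282591 - (-13)*√2*√((-5*6 + 12)²) = 282591 - (-13)*√2*√((-30 + 12)²) = 282591 - (-13)*√2*√((-18)²) = 282591 - (-13)*√2*√324 = 282591 - (-13)*√2*18 = 282591 - (-234)*√2 = 282591 + 234*√2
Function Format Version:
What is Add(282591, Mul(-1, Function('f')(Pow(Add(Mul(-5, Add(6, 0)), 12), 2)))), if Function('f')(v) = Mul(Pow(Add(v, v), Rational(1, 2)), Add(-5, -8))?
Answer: Add(282591, Mul(234, Pow(2, Rational(1, 2)))) ≈ 2.8292e+5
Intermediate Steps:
Function('f')(v) = Mul(-13, Pow(2, Rational(1, 2)), Pow(v, Rational(1, 2))) (Function('f')(v) = Mul(Pow(Mul(2, v), Rational(1, 2)), -13) = Mul(Mul(Pow(2, Rational(1, 2)), Pow(v, Rational(1, 2))), -13) = Mul(-13, Pow(2, Rational(1, 2)), Pow(v, Rational(1, 2))))
Add(282591, Mul(-1, Function('f')(Pow(Add(Mul(-5, Add(6, 0)), 12), 2)))) = Add(282591, Mul(-1, Mul(-13, Pow(2, Rational(1, 2)), Pow(Pow(Add(Mul(-5, Add(6, 0)), 12), 2), Rational(1, 2))))) = Add(282591, Mul(-1, Mul(-13, Pow(2, Rational(1, 2)), Pow(Pow(Add(Mul(-5, 6), 12), 2), Rational(1, 2))))) = Add(282591, Mul(-1, Mul(-13, Pow(2, Rational(1, 2)), Pow(Pow(Add(-30, 12), 2), Rational(1, 2))))) = Add(282591, Mul(-1, Mul(-13, Pow(2, Rational(1, 2)), Pow(Pow(-18, 2), Rational(1, 2))))) = Add(282591, Mul(-1, Mul(-13, Pow(2, Rational(1, 2)), Pow(324, Rational(1, 2))))) = Add(282591, Mul(-1, Mul(-13, Pow(2, Rational(1, 2)), 18))) = Add(282591, Mul(-1, Mul(-234, Pow(2, Rational(1, 2))))) = Add(282591, Mul(234, Pow(2, Rational(1, 2))))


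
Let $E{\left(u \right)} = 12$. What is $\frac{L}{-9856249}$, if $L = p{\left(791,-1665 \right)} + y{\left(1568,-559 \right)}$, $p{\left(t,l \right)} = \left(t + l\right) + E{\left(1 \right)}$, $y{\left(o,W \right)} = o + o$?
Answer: $- \frac{2274}{9856249} \approx -0.00023072$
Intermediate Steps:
$y{\left(o,W \right)} = 2 o$
$p{\left(t,l \right)} = 12 + l + t$ ($p{\left(t,l \right)} = \left(t + l\right) + 12 = \left(l + t\right) + 12 = 12 + l + t$)
$L = 2274$ ($L = \left(12 - 1665 + 791\right) + 2 \cdot 1568 = -862 + 3136 = 2274$)
$\frac{L}{-9856249} = \frac{2274}{-9856249} = 2274 \left(- \frac{1}{9856249}\right) = - \frac{2274}{9856249}$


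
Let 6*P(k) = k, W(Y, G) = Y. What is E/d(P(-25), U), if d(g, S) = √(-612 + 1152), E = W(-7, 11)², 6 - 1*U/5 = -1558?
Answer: 49*√15/90 ≈ 2.1086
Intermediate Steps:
U = 7820 (U = 30 - 5*(-1558) = 30 + 7790 = 7820)
P(k) = k/6
E = 49 (E = (-7)² = 49)
d(g, S) = 6*√15 (d(g, S) = √540 = 6*√15)
E/d(P(-25), U) = 49/((6*√15)) = 49*(√15/90) = 49*√15/90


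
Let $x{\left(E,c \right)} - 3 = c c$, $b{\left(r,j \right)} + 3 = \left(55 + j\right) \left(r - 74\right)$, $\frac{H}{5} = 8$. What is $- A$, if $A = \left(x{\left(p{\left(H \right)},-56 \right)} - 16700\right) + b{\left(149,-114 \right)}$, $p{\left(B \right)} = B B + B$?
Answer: $17989$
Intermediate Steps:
$H = 40$ ($H = 5 \cdot 8 = 40$)
$b{\left(r,j \right)} = -3 + \left(-74 + r\right) \left(55 + j\right)$ ($b{\left(r,j \right)} = -3 + \left(55 + j\right) \left(r - 74\right) = -3 + \left(55 + j\right) \left(-74 + r\right) = -3 + \left(-74 + r\right) \left(55 + j\right)$)
$p{\left(B \right)} = B + B^{2}$ ($p{\left(B \right)} = B^{2} + B = B + B^{2}$)
$x{\left(E,c \right)} = 3 + c^{2}$ ($x{\left(E,c \right)} = 3 + c c = 3 + c^{2}$)
$A = -17989$ ($A = \left(\left(3 + \left(-56\right)^{2}\right) - 16700\right) - 4428 = \left(\left(3 + 3136\right) - 16700\right) + \left(-4073 + 8436 + 8195 - 16986\right) = \left(3139 - 16700\right) - 4428 = -13561 - 4428 = -17989$)
$- A = \left(-1\right) \left(-17989\right) = 17989$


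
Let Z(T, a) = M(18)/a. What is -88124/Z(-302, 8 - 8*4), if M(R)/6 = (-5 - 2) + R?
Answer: 352496/11 ≈ 32045.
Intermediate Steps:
M(R) = -42 + 6*R (M(R) = 6*((-5 - 2) + R) = 6*(-7 + R) = -42 + 6*R)
Z(T, a) = 66/a (Z(T, a) = (-42 + 6*18)/a = (-42 + 108)/a = 66/a)
-88124/Z(-302, 8 - 8*4) = -88124/(66/(8 - 8*4)) = -88124/(66/(8 - 32)) = -88124/(66/(-24)) = -88124/(66*(-1/24)) = -88124/(-11/4) = -88124*(-4/11) = 352496/11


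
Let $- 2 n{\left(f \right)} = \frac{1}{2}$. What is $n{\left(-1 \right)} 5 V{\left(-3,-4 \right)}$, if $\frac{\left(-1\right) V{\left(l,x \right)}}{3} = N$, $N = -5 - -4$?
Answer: $- \frac{15}{4} \approx -3.75$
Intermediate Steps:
$n{\left(f \right)} = - \frac{1}{4}$ ($n{\left(f \right)} = - \frac{1}{2 \cdot 2} = \left(- \frac{1}{2}\right) \frac{1}{2} = - \frac{1}{4}$)
$N = -1$ ($N = -5 + 4 = -1$)
$V{\left(l,x \right)} = 3$ ($V{\left(l,x \right)} = \left(-3\right) \left(-1\right) = 3$)
$n{\left(-1 \right)} 5 V{\left(-3,-4 \right)} = \left(- \frac{1}{4}\right) 5 \cdot 3 = \left(- \frac{5}{4}\right) 3 = - \frac{15}{4}$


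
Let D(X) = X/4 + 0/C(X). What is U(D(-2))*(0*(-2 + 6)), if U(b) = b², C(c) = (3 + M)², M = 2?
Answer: 0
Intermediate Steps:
C(c) = 25 (C(c) = (3 + 2)² = 5² = 25)
D(X) = X/4 (D(X) = X/4 + 0/25 = X*(¼) + 0*(1/25) = X/4 + 0 = X/4)
U(D(-2))*(0*(-2 + 6)) = ((¼)*(-2))²*(0*(-2 + 6)) = (-½)²*(0*4) = (¼)*0 = 0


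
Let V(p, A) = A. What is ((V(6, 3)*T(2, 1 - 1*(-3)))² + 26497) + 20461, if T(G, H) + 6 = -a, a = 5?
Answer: 48047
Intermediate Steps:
T(G, H) = -11 (T(G, H) = -6 - 1*5 = -6 - 5 = -11)
((V(6, 3)*T(2, 1 - 1*(-3)))² + 26497) + 20461 = ((3*(-11))² + 26497) + 20461 = ((-33)² + 26497) + 20461 = (1089 + 26497) + 20461 = 27586 + 20461 = 48047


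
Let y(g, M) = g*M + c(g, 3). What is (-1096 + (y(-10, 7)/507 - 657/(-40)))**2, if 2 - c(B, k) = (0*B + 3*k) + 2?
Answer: 479476025157481/411278400 ≈ 1.1658e+6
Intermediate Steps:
c(B, k) = -3*k (c(B, k) = 2 - ((0*B + 3*k) + 2) = 2 - ((0 + 3*k) + 2) = 2 - (3*k + 2) = 2 - (2 + 3*k) = 2 + (-2 - 3*k) = -3*k)
y(g, M) = -9 + M*g (y(g, M) = g*M - 3*3 = M*g - 9 = -9 + M*g)
(-1096 + (y(-10, 7)/507 - 657/(-40)))**2 = (-1096 + ((-9 + 7*(-10))/507 - 657/(-40)))**2 = (-1096 + ((-9 - 70)*(1/507) - 657*(-1/40)))**2 = (-1096 + (-79*1/507 + 657/40))**2 = (-1096 + (-79/507 + 657/40))**2 = (-1096 + 329939/20280)**2 = (-21896941/20280)**2 = 479476025157481/411278400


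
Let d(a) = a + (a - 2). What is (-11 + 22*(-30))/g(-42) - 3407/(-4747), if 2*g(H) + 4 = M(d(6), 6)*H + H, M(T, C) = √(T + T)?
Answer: -45013014/39357377 + 28182*√5/8291 ≈ 6.4569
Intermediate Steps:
d(a) = -2 + 2*a (d(a) = a + (-2 + a) = -2 + 2*a)
M(T, C) = √2*√T (M(T, C) = √(2*T) = √2*√T)
g(H) = -2 + H/2 + H*√5 (g(H) = -2 + ((√2*√(-2 + 2*6))*H + H)/2 = -2 + ((√2*√(-2 + 12))*H + H)/2 = -2 + ((√2*√10)*H + H)/2 = -2 + ((2*√5)*H + H)/2 = -2 + (2*H*√5 + H)/2 = -2 + (H + 2*H*√5)/2 = -2 + (H/2 + H*√5) = -2 + H/2 + H*√5)
(-11 + 22*(-30))/g(-42) - 3407/(-4747) = (-11 + 22*(-30))/(-2 + (½)*(-42) - 42*√5) - 3407/(-4747) = (-11 - 660)/(-2 - 21 - 42*√5) - 3407*(-1/4747) = -671/(-23 - 42*√5) + 3407/4747 = 3407/4747 - 671/(-23 - 42*√5)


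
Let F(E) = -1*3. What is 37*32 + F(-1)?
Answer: 1181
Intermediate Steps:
F(E) = -3
37*32 + F(-1) = 37*32 - 3 = 1184 - 3 = 1181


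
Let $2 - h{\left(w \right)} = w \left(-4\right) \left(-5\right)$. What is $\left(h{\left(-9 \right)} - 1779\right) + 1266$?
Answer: $-331$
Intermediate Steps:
$h{\left(w \right)} = 2 - 20 w$ ($h{\left(w \right)} = 2 - w \left(-4\right) \left(-5\right) = 2 - - 4 w \left(-5\right) = 2 - 20 w$)
$\left(h{\left(-9 \right)} - 1779\right) + 1266 = \left(\left(2 - -180\right) - 1779\right) + 1266 = \left(\left(2 + 180\right) - 1779\right) + 1266 = \left(182 - 1779\right) + 1266 = -1597 + 1266 = -331$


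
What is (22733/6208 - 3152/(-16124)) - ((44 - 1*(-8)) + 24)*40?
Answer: -75977793293/25024448 ≈ -3036.1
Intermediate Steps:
(22733/6208 - 3152/(-16124)) - ((44 - 1*(-8)) + 24)*40 = (22733*(1/6208) - 3152*(-1/16124)) - ((44 + 8) + 24)*40 = (22733/6208 + 788/4031) - (52 + 24)*40 = 96528627/25024448 - 76*40 = 96528627/25024448 - 1*3040 = 96528627/25024448 - 3040 = -75977793293/25024448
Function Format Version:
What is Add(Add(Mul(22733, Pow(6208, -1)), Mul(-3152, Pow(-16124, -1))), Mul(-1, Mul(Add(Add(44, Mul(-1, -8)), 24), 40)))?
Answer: Rational(-75977793293, 25024448) ≈ -3036.1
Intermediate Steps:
Add(Add(Mul(22733, Pow(6208, -1)), Mul(-3152, Pow(-16124, -1))), Mul(-1, Mul(Add(Add(44, Mul(-1, -8)), 24), 40))) = Add(Add(Mul(22733, Rational(1, 6208)), Mul(-3152, Rational(-1, 16124))), Mul(-1, Mul(Add(Add(44, 8), 24), 40))) = Add(Add(Rational(22733, 6208), Rational(788, 4031)), Mul(-1, Mul(Add(52, 24), 40))) = Add(Rational(96528627, 25024448), Mul(-1, Mul(76, 40))) = Add(Rational(96528627, 25024448), Mul(-1, 3040)) = Add(Rational(96528627, 25024448), -3040) = Rational(-75977793293, 25024448)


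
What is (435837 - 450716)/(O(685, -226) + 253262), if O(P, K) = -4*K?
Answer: -14879/254166 ≈ -0.058540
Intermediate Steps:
(435837 - 450716)/(O(685, -226) + 253262) = (435837 - 450716)/(-4*(-226) + 253262) = -14879/(904 + 253262) = -14879/254166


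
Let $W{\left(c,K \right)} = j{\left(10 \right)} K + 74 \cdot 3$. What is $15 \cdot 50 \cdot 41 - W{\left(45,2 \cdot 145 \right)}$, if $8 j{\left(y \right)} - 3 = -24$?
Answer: $\frac{125157}{4} \approx 31289.0$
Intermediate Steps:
$j{\left(y \right)} = - \frac{21}{8}$ ($j{\left(y \right)} = \frac{3}{8} + \frac{1}{8} \left(-24\right) = \frac{3}{8} - 3 = - \frac{21}{8}$)
$W{\left(c,K \right)} = 222 - \frac{21 K}{8}$ ($W{\left(c,K \right)} = - \frac{21 K}{8} + 74 \cdot 3 = - \frac{21 K}{8} + 222 = 222 - \frac{21 K}{8}$)
$15 \cdot 50 \cdot 41 - W{\left(45,2 \cdot 145 \right)} = 15 \cdot 50 \cdot 41 - \left(222 - \frac{21 \cdot 2 \cdot 145}{8}\right) = 750 \cdot 41 - \left(222 - \frac{3045}{4}\right) = 30750 - \left(222 - \frac{3045}{4}\right) = 30750 - - \frac{2157}{4} = 30750 + \frac{2157}{4} = \frac{125157}{4}$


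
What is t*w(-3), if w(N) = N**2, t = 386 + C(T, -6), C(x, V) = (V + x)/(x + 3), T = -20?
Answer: 59292/17 ≈ 3487.8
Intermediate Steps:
C(x, V) = (V + x)/(3 + x)
t = 6588/17 (t = 386 + (-6 - 20)/(3 - 20) = 386 - 26/(-17) = 386 - 1/17*(-26) = 386 + 26/17 = 6588/17 ≈ 387.53)
t*w(-3) = (6588/17)*(-3)**2 = (6588/17)*9 = 59292/17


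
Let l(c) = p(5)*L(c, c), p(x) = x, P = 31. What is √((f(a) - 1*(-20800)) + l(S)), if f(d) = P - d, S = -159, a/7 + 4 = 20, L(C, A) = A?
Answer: 2*√4981 ≈ 141.15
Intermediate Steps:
a = 112 (a = -28 + 7*20 = -28 + 140 = 112)
f(d) = 31 - d
l(c) = 5*c
√((f(a) - 1*(-20800)) + l(S)) = √(((31 - 1*112) - 1*(-20800)) + 5*(-159)) = √(((31 - 112) + 20800) - 795) = √((-81 + 20800) - 795) = √(20719 - 795) = √19924 = 2*√4981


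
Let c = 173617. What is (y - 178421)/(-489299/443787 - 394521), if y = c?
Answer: 1065976374/87541890163 ≈ 0.012177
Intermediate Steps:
y = 173617
(y - 178421)/(-489299/443787 - 394521) = (173617 - 178421)/(-489299/443787 - 394521) = -4804/(-489299*1/443787 - 394521) = -4804/(-489299/443787 - 394521) = -4804/(-175083780326/443787) = -4804*(-443787/175083780326) = 1065976374/87541890163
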